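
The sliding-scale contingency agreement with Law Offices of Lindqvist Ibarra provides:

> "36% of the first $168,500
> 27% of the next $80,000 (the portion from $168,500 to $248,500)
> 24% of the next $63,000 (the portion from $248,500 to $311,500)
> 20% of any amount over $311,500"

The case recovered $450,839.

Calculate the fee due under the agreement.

First $168,500 at 36% = $60,660.00
Next $80,000 at 27% = $21,600.00
Next $63,000 at 24% = $15,120.00
Remaining $139,339 at 20% = $27,867.80
Fee: $60,660.00 + $21,600.00 + $15,120.00 + $27,867.80 = $125,247.80

$125,247.80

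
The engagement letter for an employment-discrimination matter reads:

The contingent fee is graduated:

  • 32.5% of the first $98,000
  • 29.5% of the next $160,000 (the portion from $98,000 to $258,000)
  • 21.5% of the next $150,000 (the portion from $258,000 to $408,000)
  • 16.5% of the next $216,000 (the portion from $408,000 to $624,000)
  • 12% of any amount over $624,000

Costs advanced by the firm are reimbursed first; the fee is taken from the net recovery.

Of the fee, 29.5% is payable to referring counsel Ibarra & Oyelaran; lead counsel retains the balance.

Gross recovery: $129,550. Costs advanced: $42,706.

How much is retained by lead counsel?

$19,898.13

Fee base (net of costs): $129,550 − $42,706 = $86,844
First $86,844 at 32.5% = $28,224.30
Referral share: 29.5% of $28,224.30 = $8,326.17; lead counsel retains $28,224.30 − $8,326.17 = $19,898.13.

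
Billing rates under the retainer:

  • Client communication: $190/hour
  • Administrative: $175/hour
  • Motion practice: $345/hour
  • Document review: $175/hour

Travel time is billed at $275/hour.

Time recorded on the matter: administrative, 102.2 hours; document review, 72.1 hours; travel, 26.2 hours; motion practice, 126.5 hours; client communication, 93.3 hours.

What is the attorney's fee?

$99,077.00

Client communication: 93.3 × $190 = $17,727.00
Administrative: 102.2 × $175 = $17,885.00
Motion practice: 126.5 × $345 = $43,642.50
Document review: 72.1 × $175 = $12,617.50
Subtotal: $17,727.00 + $17,885.00 + $43,642.50 + $12,617.50 = $91,872.00
Travel: 26.2 × $275 = $7,205.00
Total: $91,872.00 + $7,205.00 = $99,077.00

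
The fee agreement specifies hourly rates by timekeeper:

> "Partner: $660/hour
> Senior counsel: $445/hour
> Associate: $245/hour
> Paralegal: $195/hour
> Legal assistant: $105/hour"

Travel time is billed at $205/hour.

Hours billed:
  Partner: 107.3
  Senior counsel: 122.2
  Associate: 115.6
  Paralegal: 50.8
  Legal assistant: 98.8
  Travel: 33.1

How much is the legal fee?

$180,584.50

Partner: 107.3 × $660 = $70,818.00
Senior counsel: 122.2 × $445 = $54,379.00
Associate: 115.6 × $245 = $28,322.00
Paralegal: 50.8 × $195 = $9,906.00
Legal assistant: 98.8 × $105 = $10,374.00
Subtotal: $70,818.00 + $54,379.00 + $28,322.00 + $9,906.00 + $10,374.00 = $173,799.00
Travel: 33.1 × $205 = $6,785.50
Total: $173,799.00 + $6,785.50 = $180,584.50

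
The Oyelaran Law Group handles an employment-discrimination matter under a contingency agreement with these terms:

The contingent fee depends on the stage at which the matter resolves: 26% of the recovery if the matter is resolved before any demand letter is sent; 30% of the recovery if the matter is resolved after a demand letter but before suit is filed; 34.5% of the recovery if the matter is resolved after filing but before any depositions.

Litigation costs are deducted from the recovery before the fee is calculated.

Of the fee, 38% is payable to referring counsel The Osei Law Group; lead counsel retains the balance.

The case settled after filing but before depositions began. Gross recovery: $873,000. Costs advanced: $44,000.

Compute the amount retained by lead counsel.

Fee base (net of costs): $873,000 − $44,000 = $829,000
The matter settled after filing but before depositions began, so the 34.5% rate applies.
$829,000 × 34.5% = $286,005.00
Referral share: 38% of $286,005.00 = $108,681.90; lead counsel retains $286,005.00 − $108,681.90 = $177,323.10.

$177,323.10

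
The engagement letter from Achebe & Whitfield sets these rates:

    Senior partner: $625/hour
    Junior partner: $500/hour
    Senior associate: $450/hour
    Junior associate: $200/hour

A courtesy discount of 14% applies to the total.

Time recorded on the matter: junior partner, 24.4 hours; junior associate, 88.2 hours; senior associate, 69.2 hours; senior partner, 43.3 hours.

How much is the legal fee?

$75,716.55

Senior partner: 43.3 × $625 = $27,062.50
Junior partner: 24.4 × $500 = $12,200.00
Senior associate: 69.2 × $450 = $31,140.00
Junior associate: 88.2 × $200 = $17,640.00
Subtotal: $88,042.50
Less 14% discount: −$12,325.95
Total: $88,042.50 − $12,325.95 = $75,716.55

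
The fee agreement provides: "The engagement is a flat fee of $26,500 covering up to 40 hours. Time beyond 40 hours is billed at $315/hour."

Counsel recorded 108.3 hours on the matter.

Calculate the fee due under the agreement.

Flat fee: $26,500.00
Excess hours: 108.3 − 40 = 68.3
Overrun: 68.3 × $315 = $21,514.50
Total: $26,500.00 + $21,514.50 = $48,014.50

$48,014.50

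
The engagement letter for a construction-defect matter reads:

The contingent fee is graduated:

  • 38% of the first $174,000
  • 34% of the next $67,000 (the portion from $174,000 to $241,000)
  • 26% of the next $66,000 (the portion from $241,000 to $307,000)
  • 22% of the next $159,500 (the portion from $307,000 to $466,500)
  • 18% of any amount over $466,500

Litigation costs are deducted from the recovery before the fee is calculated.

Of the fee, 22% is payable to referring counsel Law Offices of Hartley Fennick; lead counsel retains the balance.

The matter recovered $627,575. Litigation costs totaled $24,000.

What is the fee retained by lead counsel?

Fee base (net of costs): $627,575 − $24,000 = $603,575
First $174,000 at 38% = $66,120.00
Next $67,000 at 34% = $22,780.00
Next $66,000 at 26% = $17,160.00
Next $159,500 at 22% = $35,090.00
Remaining $137,075 at 18% = $24,673.50
Fee: $66,120.00 + $22,780.00 + $17,160.00 + $35,090.00 + $24,673.50 = $165,823.50
Referral share: 22% of $165,823.50 = $36,481.17; lead counsel retains $165,823.50 − $36,481.17 = $129,342.33.

$129,342.33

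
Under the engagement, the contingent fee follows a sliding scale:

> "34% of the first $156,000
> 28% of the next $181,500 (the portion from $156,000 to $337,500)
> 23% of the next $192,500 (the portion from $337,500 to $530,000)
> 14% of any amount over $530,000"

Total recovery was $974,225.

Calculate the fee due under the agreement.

$210,326.50

First $156,000 at 34% = $53,040.00
Next $181,500 at 28% = $50,820.00
Next $192,500 at 23% = $44,275.00
Remaining $444,225 at 14% = $62,191.50
Fee: $53,040.00 + $50,820.00 + $44,275.00 + $62,191.50 = $210,326.50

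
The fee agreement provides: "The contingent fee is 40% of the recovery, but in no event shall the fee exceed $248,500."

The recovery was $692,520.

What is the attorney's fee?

$248,500.00

40% of $692,520 = $277,008.00
That exceeds the $248,500 cap, so the fee is capped at $248,500.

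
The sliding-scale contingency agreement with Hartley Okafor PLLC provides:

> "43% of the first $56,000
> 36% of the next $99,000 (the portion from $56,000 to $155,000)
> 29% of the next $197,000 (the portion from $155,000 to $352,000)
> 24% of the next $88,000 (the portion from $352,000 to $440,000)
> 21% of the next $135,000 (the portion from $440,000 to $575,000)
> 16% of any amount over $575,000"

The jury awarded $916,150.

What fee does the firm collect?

First $56,000 at 43% = $24,080.00
Next $99,000 at 36% = $35,640.00
Next $197,000 at 29% = $57,130.00
Next $88,000 at 24% = $21,120.00
Next $135,000 at 21% = $28,350.00
Remaining $341,150 at 16% = $54,584.00
Fee: $24,080.00 + $35,640.00 + $57,130.00 + $21,120.00 + $28,350.00 + $54,584.00 = $220,904.00

$220,904.00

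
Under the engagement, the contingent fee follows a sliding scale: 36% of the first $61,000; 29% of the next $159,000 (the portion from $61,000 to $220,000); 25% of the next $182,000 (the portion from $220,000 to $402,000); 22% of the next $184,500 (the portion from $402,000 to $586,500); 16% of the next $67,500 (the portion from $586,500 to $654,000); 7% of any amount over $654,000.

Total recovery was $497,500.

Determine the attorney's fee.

First $61,000 at 36% = $21,960.00
Next $159,000 at 29% = $46,110.00
Next $182,000 at 25% = $45,500.00
Remaining $95,500 at 22% = $21,010.00
Fee: $21,960.00 + $46,110.00 + $45,500.00 + $21,010.00 = $134,580.00

$134,580.00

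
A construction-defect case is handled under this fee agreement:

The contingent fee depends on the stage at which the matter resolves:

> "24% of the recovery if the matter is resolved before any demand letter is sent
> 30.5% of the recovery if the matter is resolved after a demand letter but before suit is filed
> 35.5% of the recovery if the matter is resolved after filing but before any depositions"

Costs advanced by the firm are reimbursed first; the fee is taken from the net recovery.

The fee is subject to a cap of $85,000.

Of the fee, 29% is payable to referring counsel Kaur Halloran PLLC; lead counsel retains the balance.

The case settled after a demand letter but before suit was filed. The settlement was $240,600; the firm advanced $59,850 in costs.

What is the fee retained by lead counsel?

Fee base (net of costs): $240,600 − $59,850 = $180,750
The matter settled after a demand letter but before suit was filed, so the 30.5% rate applies.
$180,750 × 30.5% = $55,128.75
$55,128.75 is under the $85,000 cap.
Referral share: 29% of $55,128.75 = $15,987.34; lead counsel retains $55,128.75 − $15,987.34 = $39,141.41.

$39,141.41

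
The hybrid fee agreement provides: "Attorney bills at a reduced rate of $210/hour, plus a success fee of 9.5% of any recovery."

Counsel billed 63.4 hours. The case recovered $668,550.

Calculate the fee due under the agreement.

Hourly: 63.4 × $210 = $13,314.00
Success fee: 9.5% of $668,550 = $63,512.25
Total: $13,314.00 + $63,512.25 = $76,826.25

$76,826.25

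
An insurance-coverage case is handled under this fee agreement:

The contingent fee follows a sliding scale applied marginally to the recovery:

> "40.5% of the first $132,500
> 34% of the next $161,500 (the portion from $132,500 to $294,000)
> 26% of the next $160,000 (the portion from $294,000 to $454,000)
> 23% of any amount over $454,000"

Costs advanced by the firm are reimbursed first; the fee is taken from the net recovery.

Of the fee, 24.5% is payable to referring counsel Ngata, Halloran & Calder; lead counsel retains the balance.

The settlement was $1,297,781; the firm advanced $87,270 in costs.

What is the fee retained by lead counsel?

Fee base (net of costs): $1,297,781 − $87,270 = $1,210,511
First $132,500 at 40.5% = $53,662.50
Next $161,500 at 34% = $54,910.00
Next $160,000 at 26% = $41,600.00
Remaining $756,511 at 23% = $173,997.53
Fee: $53,662.50 + $54,910.00 + $41,600.00 + $173,997.53 = $324,170.03
Referral share: 24.5% of $324,170.03 = $79,421.66; lead counsel retains $324,170.03 − $79,421.66 = $244,748.37.

$244,748.37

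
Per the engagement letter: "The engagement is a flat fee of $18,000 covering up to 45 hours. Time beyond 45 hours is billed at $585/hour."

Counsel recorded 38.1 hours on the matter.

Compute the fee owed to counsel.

$18,000.00

38.1 hours is within the 45-hour scope; only the flat fee applies.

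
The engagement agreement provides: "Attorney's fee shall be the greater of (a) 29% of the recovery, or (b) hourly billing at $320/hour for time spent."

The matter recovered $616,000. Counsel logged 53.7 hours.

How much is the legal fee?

$178,640.00

(a) 29% of $616,000 = $178,640.00
(b) 53.7 × $320 = $17,184.00
The greater is (a): $178,640.00.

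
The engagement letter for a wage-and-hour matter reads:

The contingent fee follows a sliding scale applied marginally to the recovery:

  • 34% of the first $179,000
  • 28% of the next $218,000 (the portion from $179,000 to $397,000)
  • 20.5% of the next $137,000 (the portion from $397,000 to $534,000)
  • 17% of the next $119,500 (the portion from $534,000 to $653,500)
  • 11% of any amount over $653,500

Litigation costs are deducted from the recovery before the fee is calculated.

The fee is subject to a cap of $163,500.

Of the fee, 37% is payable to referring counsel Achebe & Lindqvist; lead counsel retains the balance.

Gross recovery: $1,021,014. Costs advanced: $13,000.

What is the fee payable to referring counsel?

Fee base (net of costs): $1,021,014 − $13,000 = $1,008,014
First $179,000 at 34% = $60,860.00
Next $218,000 at 28% = $61,040.00
Next $137,000 at 20.5% = $28,085.00
Next $119,500 at 17% = $20,315.00
Remaining $354,514 at 11% = $38,996.54
Fee: $60,860.00 + $61,040.00 + $28,085.00 + $20,315.00 + $38,996.54 = $209,296.54
$209,296.54 exceeds the $163,500 cap, so the fee is capped at $163,500.00.
Referral share: 37% of $163,500.00 = $60,495.00; lead counsel retains $163,500.00 − $60,495.00 = $103,005.00.

$60,495.00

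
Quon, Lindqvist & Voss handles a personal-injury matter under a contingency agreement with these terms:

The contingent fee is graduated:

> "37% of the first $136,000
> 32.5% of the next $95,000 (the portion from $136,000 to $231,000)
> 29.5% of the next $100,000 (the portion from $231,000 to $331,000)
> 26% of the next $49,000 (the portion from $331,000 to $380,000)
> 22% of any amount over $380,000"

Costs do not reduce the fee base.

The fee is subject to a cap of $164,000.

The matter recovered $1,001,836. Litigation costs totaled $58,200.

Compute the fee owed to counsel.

Fee base is the gross recovery, $1,001,836; costs are reimbursed separately.
First $136,000 at 37% = $50,320.00
Next $95,000 at 32.5% = $30,875.00
Next $100,000 at 29.5% = $29,500.00
Next $49,000 at 26% = $12,740.00
Remaining $621,836 at 22% = $136,803.92
Fee: $50,320.00 + $30,875.00 + $29,500.00 + $12,740.00 + $136,803.92 = $260,238.92
$260,238.92 exceeds the $164,000 cap, so the fee is capped at $164,000.00.

$164,000.00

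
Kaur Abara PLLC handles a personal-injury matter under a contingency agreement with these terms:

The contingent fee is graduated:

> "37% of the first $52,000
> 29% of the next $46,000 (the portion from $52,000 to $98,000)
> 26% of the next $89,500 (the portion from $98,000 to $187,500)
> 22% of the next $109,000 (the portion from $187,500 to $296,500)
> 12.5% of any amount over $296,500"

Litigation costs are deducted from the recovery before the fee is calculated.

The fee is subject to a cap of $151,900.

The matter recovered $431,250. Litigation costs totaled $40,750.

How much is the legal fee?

Fee base (net of costs): $431,250 − $40,750 = $390,500
First $52,000 at 37% = $19,240.00
Next $46,000 at 29% = $13,340.00
Next $89,500 at 26% = $23,270.00
Next $109,000 at 22% = $23,980.00
Remaining $94,000 at 12.5% = $11,750.00
Fee: $19,240.00 + $13,340.00 + $23,270.00 + $23,980.00 + $11,750.00 = $91,580.00
$91,580.00 is under the $151,900 cap.

$91,580.00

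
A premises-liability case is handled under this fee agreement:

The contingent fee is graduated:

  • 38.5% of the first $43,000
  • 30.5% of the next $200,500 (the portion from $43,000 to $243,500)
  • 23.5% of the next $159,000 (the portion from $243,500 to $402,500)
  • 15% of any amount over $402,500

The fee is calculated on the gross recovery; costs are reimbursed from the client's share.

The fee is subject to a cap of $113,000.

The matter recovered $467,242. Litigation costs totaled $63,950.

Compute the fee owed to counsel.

$113,000.00

Fee base is the gross recovery, $467,242; costs are reimbursed separately.
First $43,000 at 38.5% = $16,555.00
Next $200,500 at 30.5% = $61,152.50
Next $159,000 at 23.5% = $37,365.00
Remaining $64,742 at 15% = $9,711.30
Fee: $16,555.00 + $61,152.50 + $37,365.00 + $9,711.30 = $124,783.80
$124,783.80 exceeds the $113,000 cap, so the fee is capped at $113,000.00.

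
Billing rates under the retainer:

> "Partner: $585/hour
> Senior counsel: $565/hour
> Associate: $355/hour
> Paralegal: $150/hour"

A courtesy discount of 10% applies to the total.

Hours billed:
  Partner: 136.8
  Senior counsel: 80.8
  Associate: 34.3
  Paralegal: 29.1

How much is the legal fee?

$127,999.35

Partner: 136.8 × $585 = $80,028.00
Senior counsel: 80.8 × $565 = $45,652.00
Associate: 34.3 × $355 = $12,176.50
Paralegal: 29.1 × $150 = $4,365.00
Subtotal: $142,221.50
Less 10% discount: −$14,222.15
Total: $142,221.50 − $14,222.15 = $127,999.35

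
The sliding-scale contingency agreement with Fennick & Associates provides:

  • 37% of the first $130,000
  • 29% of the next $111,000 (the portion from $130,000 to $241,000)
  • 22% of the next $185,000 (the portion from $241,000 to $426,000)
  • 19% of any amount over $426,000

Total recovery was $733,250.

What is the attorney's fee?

First $130,000 at 37% = $48,100.00
Next $111,000 at 29% = $32,190.00
Next $185,000 at 22% = $40,700.00
Remaining $307,250 at 19% = $58,377.50
Fee: $48,100.00 + $32,190.00 + $40,700.00 + $58,377.50 = $179,367.50

$179,367.50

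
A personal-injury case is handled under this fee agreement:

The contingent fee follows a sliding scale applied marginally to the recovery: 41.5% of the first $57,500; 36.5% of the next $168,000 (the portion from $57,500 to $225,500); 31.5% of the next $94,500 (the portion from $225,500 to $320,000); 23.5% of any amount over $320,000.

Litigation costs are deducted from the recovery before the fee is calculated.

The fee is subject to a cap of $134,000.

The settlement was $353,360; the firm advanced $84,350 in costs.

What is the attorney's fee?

$98,888.15

Fee base (net of costs): $353,360 − $84,350 = $269,010
First $57,500 at 41.5% = $23,862.50
Next $168,000 at 36.5% = $61,320.00
Remaining $43,510 at 31.5% = $13,705.65
Fee: $23,862.50 + $61,320.00 + $13,705.65 = $98,888.15
$98,888.15 is under the $134,000 cap.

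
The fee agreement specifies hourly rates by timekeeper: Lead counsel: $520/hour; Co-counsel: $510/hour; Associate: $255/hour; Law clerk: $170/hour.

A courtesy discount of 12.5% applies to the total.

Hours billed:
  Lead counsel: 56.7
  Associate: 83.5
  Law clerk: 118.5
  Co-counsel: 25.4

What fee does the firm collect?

$73,391.06

Lead counsel: 56.7 × $520 = $29,484.00
Co-counsel: 25.4 × $510 = $12,954.00
Associate: 83.5 × $255 = $21,292.50
Law clerk: 118.5 × $170 = $20,145.00
Subtotal: $83,875.50
Less 12.5% discount: −$10,484.44
Total: $83,875.50 − $10,484.44 = $73,391.06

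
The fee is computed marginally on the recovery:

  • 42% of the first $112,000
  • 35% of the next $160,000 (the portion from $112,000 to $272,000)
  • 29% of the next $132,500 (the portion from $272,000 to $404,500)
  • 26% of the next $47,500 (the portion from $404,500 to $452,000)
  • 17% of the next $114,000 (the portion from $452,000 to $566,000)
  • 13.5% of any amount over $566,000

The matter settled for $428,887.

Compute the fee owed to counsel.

First $112,000 at 42% = $47,040.00
Next $160,000 at 35% = $56,000.00
Next $132,500 at 29% = $38,425.00
Remaining $24,387 at 26% = $6,340.62
Fee: $47,040.00 + $56,000.00 + $38,425.00 + $6,340.62 = $147,805.62

$147,805.62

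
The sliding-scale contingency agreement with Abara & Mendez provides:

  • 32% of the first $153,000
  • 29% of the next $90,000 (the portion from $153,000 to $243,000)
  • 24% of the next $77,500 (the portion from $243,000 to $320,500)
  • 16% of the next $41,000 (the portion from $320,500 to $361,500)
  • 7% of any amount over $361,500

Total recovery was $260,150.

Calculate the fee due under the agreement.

First $153,000 at 32% = $48,960.00
Next $90,000 at 29% = $26,100.00
Remaining $17,150 at 24% = $4,116.00
Fee: $48,960.00 + $26,100.00 + $4,116.00 = $79,176.00

$79,176.00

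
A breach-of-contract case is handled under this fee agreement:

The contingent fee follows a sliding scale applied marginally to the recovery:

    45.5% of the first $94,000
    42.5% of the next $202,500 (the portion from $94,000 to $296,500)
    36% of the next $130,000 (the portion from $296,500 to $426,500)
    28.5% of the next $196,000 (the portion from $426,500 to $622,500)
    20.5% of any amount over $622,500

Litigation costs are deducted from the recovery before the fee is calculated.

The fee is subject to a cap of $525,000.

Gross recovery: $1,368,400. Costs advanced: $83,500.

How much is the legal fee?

Fee base (net of costs): $1,368,400 − $83,500 = $1,284,900
First $94,000 at 45.5% = $42,770.00
Next $202,500 at 42.5% = $86,062.50
Next $130,000 at 36% = $46,800.00
Next $196,000 at 28.5% = $55,860.00
Remaining $662,400 at 20.5% = $135,792.00
Fee: $42,770.00 + $86,062.50 + $46,800.00 + $55,860.00 + $135,792.00 = $367,284.50
$367,284.50 is under the $525,000 cap.

$367,284.50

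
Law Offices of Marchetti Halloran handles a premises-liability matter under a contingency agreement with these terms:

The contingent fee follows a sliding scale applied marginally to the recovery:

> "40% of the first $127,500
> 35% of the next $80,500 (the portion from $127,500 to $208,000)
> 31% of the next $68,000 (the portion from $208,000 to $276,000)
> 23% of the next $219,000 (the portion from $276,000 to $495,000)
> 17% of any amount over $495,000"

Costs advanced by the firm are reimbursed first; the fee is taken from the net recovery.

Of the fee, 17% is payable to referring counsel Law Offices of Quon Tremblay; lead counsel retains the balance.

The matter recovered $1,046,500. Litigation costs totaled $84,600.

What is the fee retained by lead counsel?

Fee base (net of costs): $1,046,500 − $84,600 = $961,900
First $127,500 at 40% = $51,000.00
Next $80,500 at 35% = $28,175.00
Next $68,000 at 31% = $21,080.00
Next $219,000 at 23% = $50,370.00
Remaining $466,900 at 17% = $79,373.00
Fee: $51,000.00 + $28,175.00 + $21,080.00 + $50,370.00 + $79,373.00 = $229,998.00
Referral share: 17% of $229,998.00 = $39,099.66; lead counsel retains $229,998.00 − $39,099.66 = $190,898.34.

$190,898.34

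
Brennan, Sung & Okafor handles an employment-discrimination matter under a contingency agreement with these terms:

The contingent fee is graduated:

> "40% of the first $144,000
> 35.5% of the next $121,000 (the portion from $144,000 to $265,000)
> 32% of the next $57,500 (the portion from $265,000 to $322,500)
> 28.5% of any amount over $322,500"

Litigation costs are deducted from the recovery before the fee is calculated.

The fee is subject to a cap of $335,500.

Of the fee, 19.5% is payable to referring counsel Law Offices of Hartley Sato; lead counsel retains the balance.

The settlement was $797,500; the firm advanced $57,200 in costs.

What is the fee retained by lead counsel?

Fee base (net of costs): $797,500 − $57,200 = $740,300
First $144,000 at 40% = $57,600.00
Next $121,000 at 35.5% = $42,955.00
Next $57,500 at 32% = $18,400.00
Remaining $417,800 at 28.5% = $119,073.00
Fee: $57,600.00 + $42,955.00 + $18,400.00 + $119,073.00 = $238,028.00
$238,028.00 is under the $335,500 cap.
Referral share: 19.5% of $238,028.00 = $46,415.46; lead counsel retains $238,028.00 − $46,415.46 = $191,612.54.

$191,612.54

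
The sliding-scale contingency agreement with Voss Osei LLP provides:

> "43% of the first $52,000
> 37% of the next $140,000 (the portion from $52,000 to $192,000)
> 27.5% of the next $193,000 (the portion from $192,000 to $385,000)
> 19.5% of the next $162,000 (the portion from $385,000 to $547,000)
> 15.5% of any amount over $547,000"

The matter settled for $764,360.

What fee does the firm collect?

$192,515.80

First $52,000 at 43% = $22,360.00
Next $140,000 at 37% = $51,800.00
Next $193,000 at 27.5% = $53,075.00
Next $162,000 at 19.5% = $31,590.00
Remaining $217,360 at 15.5% = $33,690.80
Fee: $22,360.00 + $51,800.00 + $53,075.00 + $31,590.00 + $33,690.80 = $192,515.80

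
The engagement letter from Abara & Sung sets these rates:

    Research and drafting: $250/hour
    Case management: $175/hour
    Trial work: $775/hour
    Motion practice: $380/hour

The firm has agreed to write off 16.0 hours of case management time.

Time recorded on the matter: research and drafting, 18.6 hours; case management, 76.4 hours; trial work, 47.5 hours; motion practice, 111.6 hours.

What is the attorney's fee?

Research and drafting: 18.6 × $250 = $4,650.00
Case management: 76.4 × $175 = $13,370.00
Trial work: 47.5 × $775 = $36,812.50
Motion practice: 111.6 × $380 = $42,408.00
Subtotal: $97,240.50
Write-off: 16.0 × $175 = $2,800.00
Total: $97,240.50 − $2,800.00 = $94,440.50

$94,440.50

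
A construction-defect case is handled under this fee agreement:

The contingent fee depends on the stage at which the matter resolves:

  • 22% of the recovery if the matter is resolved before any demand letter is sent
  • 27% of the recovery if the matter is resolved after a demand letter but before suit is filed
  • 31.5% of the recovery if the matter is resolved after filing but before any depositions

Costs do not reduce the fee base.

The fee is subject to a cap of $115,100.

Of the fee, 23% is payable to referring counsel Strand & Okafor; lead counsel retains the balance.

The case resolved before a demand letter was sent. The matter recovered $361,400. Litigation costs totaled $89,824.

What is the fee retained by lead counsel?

$61,221.16

Fee base is the gross recovery, $361,400; costs are reimbursed separately.
The matter resolved before a demand letter was sent, so the 22% rate applies.
$361,400 × 22% = $79,508.00
$79,508.00 is under the $115,100 cap.
Referral share: 23% of $79,508.00 = $18,286.84; lead counsel retains $79,508.00 − $18,286.84 = $61,221.16.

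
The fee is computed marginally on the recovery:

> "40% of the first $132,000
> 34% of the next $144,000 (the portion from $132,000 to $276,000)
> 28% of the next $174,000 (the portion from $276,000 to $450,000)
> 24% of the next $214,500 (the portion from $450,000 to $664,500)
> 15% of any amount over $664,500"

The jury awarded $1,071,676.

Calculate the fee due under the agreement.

First $132,000 at 40% = $52,800.00
Next $144,000 at 34% = $48,960.00
Next $174,000 at 28% = $48,720.00
Next $214,500 at 24% = $51,480.00
Remaining $407,176 at 15% = $61,076.40
Fee: $52,800.00 + $48,960.00 + $48,720.00 + $51,480.00 + $61,076.40 = $263,036.40

$263,036.40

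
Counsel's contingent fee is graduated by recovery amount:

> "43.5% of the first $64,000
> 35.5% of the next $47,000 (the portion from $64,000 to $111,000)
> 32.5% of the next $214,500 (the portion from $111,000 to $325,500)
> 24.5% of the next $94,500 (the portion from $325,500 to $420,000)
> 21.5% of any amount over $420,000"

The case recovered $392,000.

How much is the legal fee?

First $64,000 at 43.5% = $27,840.00
Next $47,000 at 35.5% = $16,685.00
Next $214,500 at 32.5% = $69,712.50
Remaining $66,500 at 24.5% = $16,292.50
Fee: $27,840.00 + $16,685.00 + $69,712.50 + $16,292.50 = $130,530.00

$130,530.00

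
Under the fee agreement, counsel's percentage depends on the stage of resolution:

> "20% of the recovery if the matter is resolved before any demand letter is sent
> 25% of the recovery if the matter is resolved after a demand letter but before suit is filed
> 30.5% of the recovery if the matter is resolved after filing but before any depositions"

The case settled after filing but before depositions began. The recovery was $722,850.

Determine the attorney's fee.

$220,469.25

The matter settled after filing but before depositions began, so the 30.5% rate applies.
$722,850 × 30.5% = $220,469.25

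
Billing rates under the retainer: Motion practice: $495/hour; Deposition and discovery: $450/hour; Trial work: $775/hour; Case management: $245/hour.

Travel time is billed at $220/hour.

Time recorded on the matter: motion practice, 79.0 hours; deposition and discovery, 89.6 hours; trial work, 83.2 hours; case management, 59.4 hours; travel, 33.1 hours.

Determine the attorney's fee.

$165,740.00

Motion practice: 79.0 × $495 = $39,105.00
Deposition and discovery: 89.6 × $450 = $40,320.00
Trial work: 83.2 × $775 = $64,480.00
Case management: 59.4 × $245 = $14,553.00
Subtotal: $39,105.00 + $40,320.00 + $64,480.00 + $14,553.00 = $158,458.00
Travel: 33.1 × $220 = $7,282.00
Total: $158,458.00 + $7,282.00 = $165,740.00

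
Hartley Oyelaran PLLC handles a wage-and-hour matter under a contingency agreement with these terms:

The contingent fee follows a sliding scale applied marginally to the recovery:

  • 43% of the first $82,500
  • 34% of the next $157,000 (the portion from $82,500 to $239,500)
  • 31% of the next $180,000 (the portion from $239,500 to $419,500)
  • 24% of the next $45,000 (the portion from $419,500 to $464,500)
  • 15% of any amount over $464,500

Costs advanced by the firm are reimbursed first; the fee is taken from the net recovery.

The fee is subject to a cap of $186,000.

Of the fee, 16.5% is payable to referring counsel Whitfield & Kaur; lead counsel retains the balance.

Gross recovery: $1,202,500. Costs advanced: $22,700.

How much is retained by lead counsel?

Fee base (net of costs): $1,202,500 − $22,700 = $1,179,800
First $82,500 at 43% = $35,475.00
Next $157,000 at 34% = $53,380.00
Next $180,000 at 31% = $55,800.00
Next $45,000 at 24% = $10,800.00
Remaining $715,300 at 15% = $107,295.00
Fee: $35,475.00 + $53,380.00 + $55,800.00 + $10,800.00 + $107,295.00 = $262,750.00
$262,750.00 exceeds the $186,000 cap, so the fee is capped at $186,000.00.
Referral share: 16.5% of $186,000.00 = $30,690.00; lead counsel retains $186,000.00 − $30,690.00 = $155,310.00.

$155,310.00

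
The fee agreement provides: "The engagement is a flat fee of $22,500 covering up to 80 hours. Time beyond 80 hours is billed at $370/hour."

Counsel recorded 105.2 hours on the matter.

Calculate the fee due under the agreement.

$31,824.00

Flat fee: $22,500.00
Excess hours: 105.2 − 80 = 25.2
Overrun: 25.2 × $370 = $9,324.00
Total: $22,500.00 + $9,324.00 = $31,824.00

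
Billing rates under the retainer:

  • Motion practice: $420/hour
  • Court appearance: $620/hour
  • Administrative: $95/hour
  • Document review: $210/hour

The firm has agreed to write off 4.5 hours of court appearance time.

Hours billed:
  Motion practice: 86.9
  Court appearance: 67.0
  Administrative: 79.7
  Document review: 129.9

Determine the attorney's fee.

Motion practice: 86.9 × $420 = $36,498.00
Court appearance: 67.0 × $620 = $41,540.00
Administrative: 79.7 × $95 = $7,571.50
Document review: 129.9 × $210 = $27,279.00
Subtotal: $112,888.50
Write-off: 4.5 × $620 = $2,790.00
Total: $112,888.50 − $2,790.00 = $110,098.50

$110,098.50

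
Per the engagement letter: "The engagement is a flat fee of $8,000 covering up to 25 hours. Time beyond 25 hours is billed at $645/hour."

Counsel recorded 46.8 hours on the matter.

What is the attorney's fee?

Flat fee: $8,000.00
Excess hours: 46.8 − 25 = 21.8
Overrun: 21.8 × $645 = $14,061.00
Total: $8,000.00 + $14,061.00 = $22,061.00

$22,061.00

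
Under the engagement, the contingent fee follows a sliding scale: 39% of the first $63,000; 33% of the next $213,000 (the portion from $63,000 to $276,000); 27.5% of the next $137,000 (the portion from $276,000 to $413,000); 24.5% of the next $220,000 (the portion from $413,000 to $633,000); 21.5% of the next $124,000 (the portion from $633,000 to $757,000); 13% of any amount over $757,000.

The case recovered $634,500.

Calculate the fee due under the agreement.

First $63,000 at 39% = $24,570.00
Next $213,000 at 33% = $70,290.00
Next $137,000 at 27.5% = $37,675.00
Next $220,000 at 24.5% = $53,900.00
Remaining $1,500 at 21.5% = $322.50
Fee: $24,570.00 + $70,290.00 + $37,675.00 + $53,900.00 + $322.50 = $186,757.50

$186,757.50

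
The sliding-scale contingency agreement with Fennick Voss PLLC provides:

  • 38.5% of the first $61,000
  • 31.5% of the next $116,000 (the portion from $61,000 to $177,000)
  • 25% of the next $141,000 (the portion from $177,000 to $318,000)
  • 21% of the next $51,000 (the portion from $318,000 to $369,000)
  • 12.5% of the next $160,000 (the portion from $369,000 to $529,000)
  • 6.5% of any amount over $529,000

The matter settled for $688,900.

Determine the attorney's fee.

First $61,000 at 38.5% = $23,485.00
Next $116,000 at 31.5% = $36,540.00
Next $141,000 at 25% = $35,250.00
Next $51,000 at 21% = $10,710.00
Next $160,000 at 12.5% = $20,000.00
Remaining $159,900 at 6.5% = $10,393.50
Fee: $23,485.00 + $36,540.00 + $35,250.00 + $10,710.00 + $20,000.00 + $10,393.50 = $136,378.50

$136,378.50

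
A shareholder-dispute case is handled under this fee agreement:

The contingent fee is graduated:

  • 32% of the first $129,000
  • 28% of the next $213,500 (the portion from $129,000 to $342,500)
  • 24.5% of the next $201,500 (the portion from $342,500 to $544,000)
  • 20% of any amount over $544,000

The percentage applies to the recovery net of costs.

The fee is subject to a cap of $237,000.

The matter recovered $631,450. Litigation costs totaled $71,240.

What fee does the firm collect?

Fee base (net of costs): $631,450 − $71,240 = $560,210
First $129,000 at 32% = $41,280.00
Next $213,500 at 28% = $59,780.00
Next $201,500 at 24.5% = $49,367.50
Remaining $16,210 at 20% = $3,242.00
Fee: $41,280.00 + $59,780.00 + $49,367.50 + $3,242.00 = $153,669.50
$153,669.50 is under the $237,000 cap.

$153,669.50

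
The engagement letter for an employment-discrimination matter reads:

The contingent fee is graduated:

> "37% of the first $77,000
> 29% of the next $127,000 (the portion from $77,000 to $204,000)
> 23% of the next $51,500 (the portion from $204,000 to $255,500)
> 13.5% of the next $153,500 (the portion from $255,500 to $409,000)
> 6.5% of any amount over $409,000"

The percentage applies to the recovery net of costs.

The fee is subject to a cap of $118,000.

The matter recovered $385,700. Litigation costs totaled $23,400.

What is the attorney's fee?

Fee base (net of costs): $385,700 − $23,400 = $362,300
First $77,000 at 37% = $28,490.00
Next $127,000 at 29% = $36,830.00
Next $51,500 at 23% = $11,845.00
Remaining $106,800 at 13.5% = $14,418.00
Fee: $28,490.00 + $36,830.00 + $11,845.00 + $14,418.00 = $91,583.00
$91,583.00 is under the $118,000 cap.

$91,583.00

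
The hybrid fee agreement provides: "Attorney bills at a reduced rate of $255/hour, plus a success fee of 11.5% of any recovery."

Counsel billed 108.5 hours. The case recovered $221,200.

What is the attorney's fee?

$53,105.50

Hourly: 108.5 × $255 = $27,667.50
Success fee: 11.5% of $221,200 = $25,438.00
Total: $27,667.50 + $25,438.00 = $53,105.50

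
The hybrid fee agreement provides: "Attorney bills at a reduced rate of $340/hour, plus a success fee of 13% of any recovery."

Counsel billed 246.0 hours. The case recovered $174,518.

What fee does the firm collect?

$106,327.34

Hourly: 246.0 × $340 = $83,640.00
Success fee: 13% of $174,518 = $22,687.34
Total: $83,640.00 + $22,687.34 = $106,327.34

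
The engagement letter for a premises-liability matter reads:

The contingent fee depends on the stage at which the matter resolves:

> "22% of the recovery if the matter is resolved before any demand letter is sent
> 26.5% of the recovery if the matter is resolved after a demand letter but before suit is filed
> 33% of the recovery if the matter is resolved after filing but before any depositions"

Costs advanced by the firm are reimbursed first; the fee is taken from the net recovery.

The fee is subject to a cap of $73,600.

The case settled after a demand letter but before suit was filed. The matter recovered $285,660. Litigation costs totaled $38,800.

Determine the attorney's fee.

Fee base (net of costs): $285,660 − $38,800 = $246,860
The matter settled after a demand letter but before suit was filed, so the 26.5% rate applies.
$246,860 × 26.5% = $65,417.90
$65,417.90 is under the $73,600 cap.

$65,417.90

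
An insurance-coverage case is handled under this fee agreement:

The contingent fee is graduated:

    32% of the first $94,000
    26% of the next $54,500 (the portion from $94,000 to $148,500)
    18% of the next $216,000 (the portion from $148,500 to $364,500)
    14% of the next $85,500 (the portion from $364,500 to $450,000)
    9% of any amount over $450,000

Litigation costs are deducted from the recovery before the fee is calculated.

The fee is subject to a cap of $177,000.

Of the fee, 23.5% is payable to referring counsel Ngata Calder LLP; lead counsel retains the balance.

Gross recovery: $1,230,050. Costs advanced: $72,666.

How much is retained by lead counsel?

$121,454.89

Fee base (net of costs): $1,230,050 − $72,666 = $1,157,384
First $94,000 at 32% = $30,080.00
Next $54,500 at 26% = $14,170.00
Next $216,000 at 18% = $38,880.00
Next $85,500 at 14% = $11,970.00
Remaining $707,384 at 9% = $63,664.56
Fee: $30,080.00 + $14,170.00 + $38,880.00 + $11,970.00 + $63,664.56 = $158,764.56
$158,764.56 is under the $177,000 cap.
Referral share: 23.5% of $158,764.56 = $37,309.67; lead counsel retains $158,764.56 − $37,309.67 = $121,454.89.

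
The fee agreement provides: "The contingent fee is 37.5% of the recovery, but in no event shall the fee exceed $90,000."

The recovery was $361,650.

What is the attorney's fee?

$90,000.00

37.5% of $361,650 = $135,618.75
That exceeds the $90,000 cap, so the fee is capped at $90,000.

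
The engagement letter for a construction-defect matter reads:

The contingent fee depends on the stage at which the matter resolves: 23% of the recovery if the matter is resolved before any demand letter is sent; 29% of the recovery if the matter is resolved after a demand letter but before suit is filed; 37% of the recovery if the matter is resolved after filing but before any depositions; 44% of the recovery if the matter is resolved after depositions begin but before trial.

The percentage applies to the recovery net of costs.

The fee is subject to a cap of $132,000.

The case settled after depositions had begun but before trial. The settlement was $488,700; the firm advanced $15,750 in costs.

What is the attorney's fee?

Fee base (net of costs): $488,700 − $15,750 = $472,950
The matter settled after depositions had begun but before trial, so the 44% rate applies.
$472,950 × 44% = $208,098.00
$208,098.00 exceeds the $132,000 cap, so the fee is capped at $132,000.00.

$132,000.00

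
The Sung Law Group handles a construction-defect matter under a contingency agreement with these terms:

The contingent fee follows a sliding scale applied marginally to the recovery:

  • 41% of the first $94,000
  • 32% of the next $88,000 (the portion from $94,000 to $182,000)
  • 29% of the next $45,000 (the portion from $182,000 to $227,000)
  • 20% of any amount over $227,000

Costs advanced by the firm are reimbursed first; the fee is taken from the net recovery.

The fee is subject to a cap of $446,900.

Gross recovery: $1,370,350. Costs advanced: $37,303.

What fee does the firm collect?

Fee base (net of costs): $1,370,350 − $37,303 = $1,333,047
First $94,000 at 41% = $38,540.00
Next $88,000 at 32% = $28,160.00
Next $45,000 at 29% = $13,050.00
Remaining $1,106,047 at 20% = $221,209.40
Fee: $38,540.00 + $28,160.00 + $13,050.00 + $221,209.40 = $300,959.40
$300,959.40 is under the $446,900 cap.

$300,959.40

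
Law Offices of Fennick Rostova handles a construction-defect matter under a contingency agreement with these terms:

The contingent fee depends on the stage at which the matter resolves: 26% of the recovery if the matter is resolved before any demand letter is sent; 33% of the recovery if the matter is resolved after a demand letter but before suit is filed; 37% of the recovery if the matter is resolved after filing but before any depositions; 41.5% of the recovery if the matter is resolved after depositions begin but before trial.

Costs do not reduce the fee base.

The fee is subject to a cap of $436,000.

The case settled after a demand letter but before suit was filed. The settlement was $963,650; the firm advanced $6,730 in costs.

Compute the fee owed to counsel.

$318,004.50

Fee base is the gross recovery, $963,650; costs are reimbursed separately.
The matter settled after a demand letter but before suit was filed, so the 33% rate applies.
$963,650 × 33% = $318,004.50
$318,004.50 is under the $436,000 cap.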